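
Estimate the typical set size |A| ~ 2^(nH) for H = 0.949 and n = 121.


log2|A_typical| = nH = 121 * 0.949 = 114.829, so |A_typical| ~ 2^114.829 = 3.690e+34

3.690e+34


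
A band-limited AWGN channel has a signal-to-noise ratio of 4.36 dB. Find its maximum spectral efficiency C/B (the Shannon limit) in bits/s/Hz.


SNR_linear = 10^(4.36/10) = 2.729; C/B = log2(1 + SNR_linear) = log2(1 + 2.729) = 1.8988

1.8988 bits/s/Hz


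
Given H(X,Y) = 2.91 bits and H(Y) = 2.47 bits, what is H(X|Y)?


H(X|Y) = H(X,Y) - H(Y) = 2.91 - 2.47 = 0.44

0.44 bits


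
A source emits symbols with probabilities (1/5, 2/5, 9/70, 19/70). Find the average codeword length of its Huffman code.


Huffman construction (repeatedly merge the two least-probable nodes; each merge adds 1 bit to every symbol beneath it): 9/70 + 1/5 = 23/70; 19/70 + 23/70 = 3/5; 2/5 + 3/5 = 1. Resulting codeword lengths (in the order the probabilities were given): (3, 1, 3, 2). L_avg = sum(p_i * l_i) = 1/5*3 + 2/5*1 + 9/70*3 + 19/70*2 = 27/14 = 1.9286

1.9286 bits


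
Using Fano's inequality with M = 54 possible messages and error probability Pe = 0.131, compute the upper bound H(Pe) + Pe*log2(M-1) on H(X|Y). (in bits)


H(Pe) = -Pe*log2(Pe) - (1-Pe)*log2(1-Pe) = -0.131*log2(0.131) - 0.869*log2(0.869) = 0.384139 + 0.176035 = 0.5602. Pe*log2(M-1) = 0.131*log2(53) = 0.750358. Bound = H(Pe) + Pe*log2(M-1) = 0.384139 + 0.176035 + 0.750358 = 1.3105

1.3105 bits


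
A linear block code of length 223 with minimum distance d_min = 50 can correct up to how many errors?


Correction capability = floor((d-1)/2) = floor((50-1)/2) = 24

24 errors


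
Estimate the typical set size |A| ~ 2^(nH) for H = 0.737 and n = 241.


log2|A_typical| = nH = 241 * 0.737 = 177.617, so |A_typical| ~ 2^177.617 = 2.938e+53

2.938e+53


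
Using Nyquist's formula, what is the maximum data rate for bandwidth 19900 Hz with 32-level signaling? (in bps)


Rate = 2 * B * log2(M) = 2 * 19900 * 5.0 = 199000.0

199000.0 bps


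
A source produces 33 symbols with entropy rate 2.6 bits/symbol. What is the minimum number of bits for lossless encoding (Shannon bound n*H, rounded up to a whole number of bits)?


Minimum bits >= n * H = 33 * 2.6 = 85.8, rounded up to a whole number of bits = 86

86 bits


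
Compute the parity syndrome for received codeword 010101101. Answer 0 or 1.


Syndrome = XOR of all bits = 0 XOR 1 XOR 0 XOR 1 XOR 0 XOR 1 XOR 1 XOR 0 XOR 1 = 1

1


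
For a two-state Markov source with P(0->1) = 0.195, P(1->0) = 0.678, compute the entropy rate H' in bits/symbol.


Stationary distribution: pi_0 = p10/(p01+p10) = 0.7766, pi_1 = 0.2234. Entropy rate H' = pi_0*H(p01) + pi_1*H(p10) = 0.7766*0.7118 + 0.2234*0.9065 = 0.7553

0.7553 bits/symbol


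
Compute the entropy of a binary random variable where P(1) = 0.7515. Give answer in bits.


H = -p*log2(p) - (1-p)*log2(1-p). -0.7515*log2(0.7515) = 0.309734; -0.2485*log2(0.2485) = 0.499158. H = 0.309734 + 0.499158 = 0.8089

0.8089 bits


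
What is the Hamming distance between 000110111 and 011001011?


Count differing positions: . ^ ^ ^ ^ ^ ^ . . = 6 differences

6


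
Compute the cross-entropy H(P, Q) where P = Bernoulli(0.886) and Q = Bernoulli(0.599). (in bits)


H(P,Q) = -p*log2(q) - (1-p)*log2(1-q). -0.886*log2(0.599) = 0.655084; -0.114*log2(0.401) = 0.150289. H(P,Q) = 0.655084 + 0.150289 = 0.8054

0.8054 bits


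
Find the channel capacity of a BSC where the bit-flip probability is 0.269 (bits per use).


H(p) = -p*log2(p) - (1-p)*log2(1-p) = -0.269*log2(0.269) - 0.731*log2(0.731) = 0.509573 + 0.330453 = 0.84. C = 1 - H(p) = 1 - 0.84 = 0.16

0.16 bits


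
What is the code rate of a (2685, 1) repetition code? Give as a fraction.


Rate = k/n = 1/2685

1/2685


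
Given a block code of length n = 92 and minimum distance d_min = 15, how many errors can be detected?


Detection capability = d_min - 1 = 15 - 1 = 14

14 errors


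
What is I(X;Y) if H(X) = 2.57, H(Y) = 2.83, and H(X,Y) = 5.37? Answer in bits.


I(X;Y) = H(X) + H(Y) - H(X,Y) = 2.57 + 2.83 - 5.37 = 0.03

0.03 bits


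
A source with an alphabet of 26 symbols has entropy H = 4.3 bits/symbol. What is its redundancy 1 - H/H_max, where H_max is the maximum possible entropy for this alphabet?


H_max = log2(K) = log2(26) = 4.7004 bits/symbol. Redundancy = 1 - H/H_max = 1 - 4.3/4.7004 = 1 - 0.9148 = 0.0852

0.0852


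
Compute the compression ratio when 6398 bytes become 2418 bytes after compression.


Ratio = original / compressed = 6398 / 2418 = 2.646

2.646


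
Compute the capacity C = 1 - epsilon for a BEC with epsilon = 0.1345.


C = 1 - epsilon = 1 - 0.1345 = 0.8655

0.8655 bits


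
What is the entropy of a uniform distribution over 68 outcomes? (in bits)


H = log2(n) = log2(68) = 6.0875

6.0875 bits


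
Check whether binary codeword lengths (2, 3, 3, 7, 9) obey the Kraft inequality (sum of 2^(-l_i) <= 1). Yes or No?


Kraft sum = sum(2^(-l_i)) = 0.5098, need <= 1. Result: satisfied (a binary prefix-free code with these lengths exists)

Yes


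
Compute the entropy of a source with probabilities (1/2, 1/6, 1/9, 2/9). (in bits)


H = -sum(p_i * log2(p_i)). Terms: -(1/2)*log2(1/2) = 0.500000; -(1/6)*log2(1/6) = 0.430827; -(1/9)*log2(1/9) = 0.352214; -(2/9)*log2(2/9) = 0.482206. H = 0.500000 + 0.430827 + 0.352214 + 0.482206 = 1.7652

1.7652 bits


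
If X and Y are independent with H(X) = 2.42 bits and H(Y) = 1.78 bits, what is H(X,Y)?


For independent variables, H(X,Y) = H(X) + H(Y) = 2.42 + 1.78 = 4.2

4.2 bits


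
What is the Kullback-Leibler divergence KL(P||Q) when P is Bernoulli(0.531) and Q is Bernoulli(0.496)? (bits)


KL = p*log2(p/q) + (1-p)*log2((1-p)/(1-q)) = 0.531*log2(0.531/0.496) + 0.469*log2(0.469/0.504) = 0.0035

0.0035 bits


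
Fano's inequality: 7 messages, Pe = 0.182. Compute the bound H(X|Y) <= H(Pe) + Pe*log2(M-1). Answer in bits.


H(Pe) = -Pe*log2(Pe) - (1-Pe)*log2(1-Pe) = -0.182*log2(0.182) - 0.818*log2(0.818) = 0.447354 + 0.237079 = 0.6844. Pe*log2(M-1) = 0.182*log2(6) = 0.470463. Bound = H(Pe) + Pe*log2(M-1) = 0.447354 + 0.237079 + 0.470463 = 1.1549

1.1549 bits


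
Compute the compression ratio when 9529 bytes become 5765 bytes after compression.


Ratio = original / compressed = 9529 / 5765 = 1.6529

1.6529


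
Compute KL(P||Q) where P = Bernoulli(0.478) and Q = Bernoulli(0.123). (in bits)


KL = p*log2(p/q) + (1-p)*log2((1-p)/(1-q)) = 0.478*log2(0.478/0.123) + 0.522*log2(0.522/0.877) = 0.5454

0.5454 bits


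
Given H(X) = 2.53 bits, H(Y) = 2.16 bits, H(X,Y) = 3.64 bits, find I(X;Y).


I(X;Y) = H(X) + H(Y) - H(X,Y) = 2.53 + 2.16 - 3.64 = 1.05

1.05 bits


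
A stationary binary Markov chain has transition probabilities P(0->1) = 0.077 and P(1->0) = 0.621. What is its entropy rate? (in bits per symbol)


Stationary distribution: pi_0 = p10/(p01+p10) = 0.8897, pi_1 = 0.1103. Entropy rate H' = pi_0*H(p01) + pi_1*H(p10) = 0.8897*0.3915 + 0.1103*0.9573 = 0.4539

0.4539 bits/symbol


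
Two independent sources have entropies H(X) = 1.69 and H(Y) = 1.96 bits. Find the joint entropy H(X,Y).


For independent variables, H(X,Y) = H(X) + H(Y) = 1.69 + 1.96 = 3.65

3.65 bits


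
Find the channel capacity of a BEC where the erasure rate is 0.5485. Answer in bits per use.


C = 1 - epsilon = 1 - 0.5485 = 0.4515

0.4515 bits


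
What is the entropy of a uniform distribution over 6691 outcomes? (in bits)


H = log2(n) = log2(6691) = 12.708

12.708 bits


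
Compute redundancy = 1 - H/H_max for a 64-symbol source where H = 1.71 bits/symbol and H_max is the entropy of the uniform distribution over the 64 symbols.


H_max = log2(K) = log2(64) = 6.0 bits/symbol. Redundancy = 1 - H/H_max = 1 - 1.71/6.0 = 1 - 0.285 = 0.715

0.715


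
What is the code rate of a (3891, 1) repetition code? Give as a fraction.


Rate = k/n = 1/3891

1/3891


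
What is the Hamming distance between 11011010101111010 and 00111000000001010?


Count differing positions: ^ ^ ^ . . . ^ . ^ . ^ ^ ^ . . . . = 8 differences

8


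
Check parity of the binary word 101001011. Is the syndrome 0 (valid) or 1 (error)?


Syndrome = XOR of all bits = 1 XOR 0 XOR 1 XOR 0 XOR 0 XOR 1 XOR 0 XOR 1 XOR 1 = 1

1


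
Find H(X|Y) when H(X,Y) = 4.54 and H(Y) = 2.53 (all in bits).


H(X|Y) = H(X,Y) - H(Y) = 4.54 - 2.53 = 2.01

2.01 bits


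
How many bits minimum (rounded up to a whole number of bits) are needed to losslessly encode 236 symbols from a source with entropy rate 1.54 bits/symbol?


Minimum bits >= n * H = 236 * 1.54 = 363.44, rounded up to a whole number of bits = 364

364 bits


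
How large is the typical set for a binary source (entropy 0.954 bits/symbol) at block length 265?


log2|A_typical| = nH = 265 * 0.954 = 252.81, so |A_typical| ~ 2^252.81 = 1.269e+76

1.269e+76


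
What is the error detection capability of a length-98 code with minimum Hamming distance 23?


Detection capability = d_min - 1 = 23 - 1 = 22

22 errors


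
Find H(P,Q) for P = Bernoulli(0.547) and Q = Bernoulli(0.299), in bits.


H(P,Q) = -p*log2(q) - (1-p)*log2(1-q). -0.547*log2(0.299) = 0.952755; -0.453*log2(0.701) = 0.232169. H(P,Q) = 0.952755 + 0.232169 = 1.1849

1.1849 bits


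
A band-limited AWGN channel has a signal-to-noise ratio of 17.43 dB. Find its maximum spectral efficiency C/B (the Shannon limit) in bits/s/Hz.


SNR_linear = 10^(17.43/10) = 55.335; C/B = log2(1 + SNR_linear) = log2(1 + 55.335) = 5.816

5.816 bits/s/Hz


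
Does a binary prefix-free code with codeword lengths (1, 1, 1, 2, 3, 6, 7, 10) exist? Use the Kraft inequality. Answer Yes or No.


Kraft sum = sum(2^(-l_i)) = 1.8994, need <= 1. Result: violated (a binary prefix-free code with these lengths cannot exist)

No


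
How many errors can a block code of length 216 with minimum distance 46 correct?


Correction capability = floor((d-1)/2) = floor((46-1)/2) = 22

22 errors


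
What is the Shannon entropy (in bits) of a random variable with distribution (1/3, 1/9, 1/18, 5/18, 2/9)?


H = -sum(p_i * log2(p_i)). Terms: -(1/3)*log2(1/3) = 0.528321; -(1/9)*log2(1/9) = 0.352214; -(1/18)*log2(1/18) = 0.231663; -(5/18)*log2(5/18) = 0.513332; -(2/9)*log2(2/9) = 0.482206. H = 0.528321 + 0.352214 + 0.231663 + 0.513332 + 0.482206 = 2.1077

2.1077 bits


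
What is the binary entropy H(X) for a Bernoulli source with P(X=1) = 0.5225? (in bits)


H = -p*log2(p) - (1-p)*log2(1-p). -0.5225*log2(0.5225) = 0.489320; -0.4775*log2(0.4775) = 0.509219. H = 0.489320 + 0.509219 = 0.9985

0.9985 bits


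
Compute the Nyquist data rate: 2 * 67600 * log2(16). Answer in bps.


Rate = 2 * B * log2(M) = 2 * 67600 * 4.0 = 540800.0

540800.0 bps


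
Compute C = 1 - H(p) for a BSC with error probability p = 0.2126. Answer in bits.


H(p) = -p*log2(p) - (1-p)*log2(1-p) = -0.2126*log2(0.2126) - 0.7874*log2(0.7874) = 0.474903 + 0.271520 = 0.7464. C = 1 - H(p) = 1 - 0.7464 = 0.2536

0.2536 bits


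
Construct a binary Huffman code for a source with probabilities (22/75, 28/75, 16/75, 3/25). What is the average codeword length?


Huffman construction (repeatedly merge the two least-probable nodes; each merge adds 1 bit to every symbol beneath it): 3/25 + 16/75 = 1/3; 22/75 + 1/3 = 47/75; 28/75 + 47/75 = 1. Resulting codeword lengths (in the order the probabilities were given): (2, 1, 3, 3). L_avg = sum(p_i * l_i) = 22/75*2 + 28/75*1 + 16/75*3 + 3/25*3 = 49/25 = 1.96

1.96 bits


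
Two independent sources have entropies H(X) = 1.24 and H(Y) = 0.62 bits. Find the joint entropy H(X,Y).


For independent variables, H(X,Y) = H(X) + H(Y) = 1.24 + 0.62 = 1.86

1.86 bits


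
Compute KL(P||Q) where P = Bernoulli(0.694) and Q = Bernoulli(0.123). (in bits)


KL = p*log2(p/q) + (1-p)*log2((1-p)/(1-q)) = 0.694*log2(0.694/0.123) + 0.306*log2(0.306/0.877) = 1.2676

1.2676 bits


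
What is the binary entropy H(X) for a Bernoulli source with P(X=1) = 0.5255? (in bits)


H = -p*log2(p) - (1-p)*log2(1-p). -0.5255*log2(0.5255) = 0.487789; -0.4745*log2(0.4745) = 0.510334. H = 0.487789 + 0.510334 = 0.9981

0.9981 bits


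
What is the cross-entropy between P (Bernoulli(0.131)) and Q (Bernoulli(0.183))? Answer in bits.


H(P,Q) = -p*log2(q) - (1-p)*log2(1-q). -0.131*log2(0.183) = 0.320961; -0.869*log2(0.817) = 0.253393. H(P,Q) = 0.320961 + 0.253393 = 0.5744

0.5744 bits


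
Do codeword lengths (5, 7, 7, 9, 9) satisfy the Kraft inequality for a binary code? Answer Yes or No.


Kraft sum = sum(2^(-l_i)) = 0.0508, need <= 1. Result: satisfied (a binary prefix-free code with these lengths exists)

Yes


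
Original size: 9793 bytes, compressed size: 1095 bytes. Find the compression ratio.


Ratio = original / compressed = 9793 / 1095 = 8.9434

8.9434


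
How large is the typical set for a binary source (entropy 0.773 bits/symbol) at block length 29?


log2|A_typical| = nH = 29 * 0.773 = 22.417, so |A_typical| ~ 2^22.417 = 5.600e+06

5.600e+06


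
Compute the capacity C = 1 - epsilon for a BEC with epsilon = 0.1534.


C = 1 - epsilon = 1 - 0.1534 = 0.8466

0.8466 bits


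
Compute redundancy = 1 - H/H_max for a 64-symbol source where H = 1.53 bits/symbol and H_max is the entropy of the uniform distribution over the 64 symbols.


H_max = log2(K) = log2(64) = 6.0 bits/symbol. Redundancy = 1 - H/H_max = 1 - 1.53/6.0 = 1 - 0.255 = 0.745

0.745


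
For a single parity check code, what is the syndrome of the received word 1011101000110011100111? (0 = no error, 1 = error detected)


Syndrome = XOR of all bits = 1 XOR 0 XOR 1 XOR 1 XOR 1 XOR 0 XOR 1 XOR 0 XOR 0 XOR 0 XOR 1 XOR 1 XOR 0 XOR 0 XOR 1 XOR 1 XOR 1 XOR 0 XOR 0 XOR 1 XOR 1 XOR 1 = 1

1


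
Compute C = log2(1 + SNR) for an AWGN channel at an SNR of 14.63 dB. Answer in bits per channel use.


SNR_linear = 10^(14.63/10) = 29.0402; C = log2(1 + SNR_linear) = log2(1 + 29.0402) = 4.9088

4.9088 bits/channel use


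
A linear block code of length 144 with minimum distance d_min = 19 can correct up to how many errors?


Correction capability = floor((d-1)/2) = floor((19-1)/2) = 9

9 errors


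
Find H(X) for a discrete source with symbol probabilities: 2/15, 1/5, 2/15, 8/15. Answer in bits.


H = -sum(p_i * log2(p_i)). Terms: -(2/15)*log2(2/15) = 0.387585; -(1/5)*log2(1/5) = 0.464386; -(2/15)*log2(2/15) = 0.387585; -(8/15)*log2(8/15) = 0.483675. H = 0.387585 + 0.464386 + 0.387585 + 0.483675 = 1.7232

1.7232 bits


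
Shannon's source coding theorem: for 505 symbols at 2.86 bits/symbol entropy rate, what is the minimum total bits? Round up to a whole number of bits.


Minimum bits >= n * H = 505 * 2.86 = 1444.3, rounded up to a whole number of bits = 1445

1445 bits


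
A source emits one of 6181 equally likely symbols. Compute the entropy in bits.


H = log2(n) = log2(6181) = 12.5936

12.5936 bits


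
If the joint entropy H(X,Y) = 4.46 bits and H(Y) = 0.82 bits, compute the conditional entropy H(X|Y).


H(X|Y) = H(X,Y) - H(Y) = 4.46 - 0.82 = 3.64

3.64 bits


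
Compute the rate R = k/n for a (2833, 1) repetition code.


Rate = k/n = 1/2833

1/2833


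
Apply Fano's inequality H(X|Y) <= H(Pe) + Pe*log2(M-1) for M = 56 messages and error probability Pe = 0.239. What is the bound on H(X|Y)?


H(Pe) = -Pe*log2(Pe) - (1-Pe)*log2(1-Pe) = -0.239*log2(0.239) - 0.761*log2(0.761) = 0.493515 + 0.299858 = 0.7934. Pe*log2(M-1) = 0.239*log2(55) = 1.381745. Bound = H(Pe) + Pe*log2(M-1) = 0.493515 + 0.299858 + 1.381745 = 2.1751

2.1751 bits


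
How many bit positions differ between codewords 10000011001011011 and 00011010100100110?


Count differing positions: ^ . . ^ ^ . . ^ ^ . ^ ^ ^ ^ ^ . ^ = 11 differences

11


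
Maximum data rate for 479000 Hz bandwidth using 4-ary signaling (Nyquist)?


Rate = 2 * B * log2(M) = 2 * 479000 * 2.0 = 1916000.0

1916000.0 bps


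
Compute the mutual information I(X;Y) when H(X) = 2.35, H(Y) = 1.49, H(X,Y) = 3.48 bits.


I(X;Y) = H(X) + H(Y) - H(X,Y) = 2.35 + 1.49 - 3.48 = 0.36

0.36 bits


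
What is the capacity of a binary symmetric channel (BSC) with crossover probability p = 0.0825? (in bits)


H(p) = -p*log2(p) - (1-p)*log2(1-p) = -0.0825*log2(0.0825) - 0.9175*log2(0.9175) = 0.296956 + 0.113972 = 0.4109. C = 1 - H(p) = 1 - 0.4109 = 0.5891

0.5891 bits


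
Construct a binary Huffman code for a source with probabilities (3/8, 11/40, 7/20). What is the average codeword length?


Huffman construction (repeatedly merge the two least-probable nodes; each merge adds 1 bit to every symbol beneath it): 11/40 + 7/20 = 5/8; 3/8 + 5/8 = 1. Resulting codeword lengths (in the order the probabilities were given): (1, 2, 2). L_avg = sum(p_i * l_i) = 3/8*1 + 11/40*2 + 7/20*2 = 13/8 = 1.625

1.625 bits


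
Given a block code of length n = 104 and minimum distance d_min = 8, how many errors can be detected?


Detection capability = d_min - 1 = 8 - 1 = 7

7 errors


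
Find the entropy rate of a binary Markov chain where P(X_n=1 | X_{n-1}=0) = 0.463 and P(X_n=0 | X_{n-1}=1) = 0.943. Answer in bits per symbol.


Stationary distribution: pi_0 = p10/(p01+p10) = 0.6707, pi_1 = 0.3293. Entropy rate H' = pi_0*H(p01) + pi_1*H(p10) = 0.6707*0.996 + 0.3293*0.3154 = 0.7719

0.7719 bits/symbol


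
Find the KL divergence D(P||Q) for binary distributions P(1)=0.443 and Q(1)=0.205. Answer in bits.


KL = p*log2(p/q) + (1-p)*log2((1-p)/(1-q)) = 0.443*log2(0.443/0.205) + 0.557*log2(0.557/0.795) = 0.2066

0.2066 bits


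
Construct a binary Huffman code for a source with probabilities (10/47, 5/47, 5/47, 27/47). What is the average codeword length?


Huffman construction (repeatedly merge the two least-probable nodes; each merge adds 1 bit to every symbol beneath it): 5/47 + 5/47 = 10/47; 10/47 + 10/47 = 20/47; 20/47 + 27/47 = 1. Resulting codeword lengths (in the order the probabilities were given): (2, 3, 3, 1). L_avg = sum(p_i * l_i) = 10/47*2 + 5/47*3 + 5/47*3 + 27/47*1 = 77/47 = 1.6383

1.6383 bits


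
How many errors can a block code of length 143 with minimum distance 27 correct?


Correction capability = floor((d-1)/2) = floor((27-1)/2) = 13

13 errors


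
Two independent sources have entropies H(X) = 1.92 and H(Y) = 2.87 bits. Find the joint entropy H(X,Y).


For independent variables, H(X,Y) = H(X) + H(Y) = 1.92 + 2.87 = 4.79

4.79 bits


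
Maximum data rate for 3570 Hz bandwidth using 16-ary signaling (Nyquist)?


Rate = 2 * B * log2(M) = 2 * 3570 * 4.0 = 28560.0

28560.0 bps


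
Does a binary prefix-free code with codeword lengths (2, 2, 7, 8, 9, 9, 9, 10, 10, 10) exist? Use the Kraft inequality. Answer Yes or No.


Kraft sum = sum(2^(-l_i)) = 0.5205, need <= 1. Result: satisfied (a binary prefix-free code with these lengths exists)

Yes


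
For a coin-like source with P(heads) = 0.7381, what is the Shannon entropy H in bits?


H = -p*log2(p) - (1-p)*log2(1-p). -0.7381*log2(0.7381) = 0.323370; -0.2619*log2(0.2619) = 0.506230. H = 0.323370 + 0.506230 = 0.8296

0.8296 bits


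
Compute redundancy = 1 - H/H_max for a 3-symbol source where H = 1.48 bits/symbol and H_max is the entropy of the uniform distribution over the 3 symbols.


H_max = log2(K) = log2(3) = 1.585 bits/symbol. Redundancy = 1 - H/H_max = 1 - 1.48/1.585 = 1 - 0.9338 = 0.0662

0.0662


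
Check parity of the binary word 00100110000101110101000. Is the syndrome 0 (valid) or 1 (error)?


Syndrome = XOR of all bits = 0 XOR 0 XOR 1 XOR 0 XOR 0 XOR 1 XOR 1 XOR 0 XOR 0 XOR 0 XOR 0 XOR 1 XOR 0 XOR 1 XOR 1 XOR 1 XOR 0 XOR 1 XOR 0 XOR 1 XOR 0 XOR 0 XOR 0 = 1

1


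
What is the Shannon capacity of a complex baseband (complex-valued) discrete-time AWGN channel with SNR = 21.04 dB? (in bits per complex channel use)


SNR_linear = 10^(21.04/10) = 127.0574; C = log2(1 + SNR_linear) = log2(1 + 127.0574) = 7.0006

7.0006 bits/channel use


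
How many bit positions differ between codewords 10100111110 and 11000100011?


Count differing positions: . ^ ^ . . . ^ ^ ^ . ^ = 6 differences

6


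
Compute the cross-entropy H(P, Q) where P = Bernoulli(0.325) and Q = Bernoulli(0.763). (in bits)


H(P,Q) = -p*log2(q) - (1-p)*log2(1-q). -0.325*log2(0.763) = 0.126830; -0.675*log2(0.237) = 1.402003. H(P,Q) = 0.126830 + 1.402003 = 1.5288

1.5288 bits


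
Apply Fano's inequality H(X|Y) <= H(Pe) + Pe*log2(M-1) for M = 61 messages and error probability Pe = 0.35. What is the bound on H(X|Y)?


H(Pe) = -Pe*log2(Pe) - (1-Pe)*log2(1-Pe) = -0.35*log2(0.35) - 0.65*log2(0.65) = 0.530101 + 0.403967 = 0.9341. Pe*log2(M-1) = 0.35*log2(60) = 2.067412. Bound = H(Pe) + Pe*log2(M-1) = 0.530101 + 0.403967 + 2.067412 = 3.0015

3.0015 bits


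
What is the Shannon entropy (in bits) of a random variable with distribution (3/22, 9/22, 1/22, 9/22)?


H = -sum(p_i * log2(p_i)). Terms: -(3/22)*log2(3/22) = 0.391973; -(9/22)*log2(9/22) = 0.527525; -(1/22)*log2(1/22) = 0.202701; -(9/22)*log2(9/22) = 0.527525. H = 0.391973 + 0.527525 + 0.202701 + 0.527525 = 1.6497

1.6497 bits


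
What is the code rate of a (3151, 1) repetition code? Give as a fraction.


Rate = k/n = 1/3151

1/3151


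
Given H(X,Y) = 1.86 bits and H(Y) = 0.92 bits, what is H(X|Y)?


H(X|Y) = H(X,Y) - H(Y) = 1.86 - 0.92 = 0.94

0.94 bits


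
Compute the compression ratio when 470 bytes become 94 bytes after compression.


Ratio = original / compressed = 470 / 94 = 5.0

5.0


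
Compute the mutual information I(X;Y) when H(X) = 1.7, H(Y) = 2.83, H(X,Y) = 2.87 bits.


I(X;Y) = H(X) + H(Y) - H(X,Y) = 1.7 + 2.83 - 2.87 = 1.66

1.66 bits


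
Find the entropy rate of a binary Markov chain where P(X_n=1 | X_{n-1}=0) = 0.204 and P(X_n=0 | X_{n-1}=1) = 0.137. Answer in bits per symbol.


Stationary distribution: pi_0 = p10/(p01+p10) = 0.4018, pi_1 = 0.5982. Entropy rate H' = pi_0*H(p01) + pi_1*H(p10) = 0.4018*0.7299 + 0.5982*0.5763 = 0.638

0.638 bits/symbol


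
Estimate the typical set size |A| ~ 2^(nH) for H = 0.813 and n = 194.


log2|A_typical| = nH = 194 * 0.813 = 157.722, so |A_typical| ~ 2^157.722 = 3.013e+47

3.013e+47


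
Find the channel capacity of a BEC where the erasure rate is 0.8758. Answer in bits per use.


C = 1 - epsilon = 1 - 0.8758 = 0.1242

0.1242 bits


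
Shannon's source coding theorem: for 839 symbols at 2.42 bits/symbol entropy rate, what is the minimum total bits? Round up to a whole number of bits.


Minimum bits >= n * H = 839 * 2.42 = 2030.38, rounded up to a whole number of bits = 2031

2031 bits


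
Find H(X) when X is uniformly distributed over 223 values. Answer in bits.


H = log2(n) = log2(223) = 7.8009

7.8009 bits


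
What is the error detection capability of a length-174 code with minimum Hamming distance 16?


Detection capability = d_min - 1 = 16 - 1 = 15

15 errors


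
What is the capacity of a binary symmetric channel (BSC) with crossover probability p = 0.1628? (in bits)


H(p) = -p*log2(p) - (1-p)*log2(1-p) = -0.1628*log2(0.1628) - 0.8372*log2(0.8372) = 0.426345 + 0.214621 = 0.641. C = 1 - H(p) = 1 - 0.641 = 0.359

0.359 bits


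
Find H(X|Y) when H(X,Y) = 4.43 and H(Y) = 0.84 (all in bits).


H(X|Y) = H(X,Y) - H(Y) = 4.43 - 0.84 = 3.59

3.59 bits


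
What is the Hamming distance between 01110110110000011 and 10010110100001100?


Count differing positions: ^ ^ ^ . . . . . . ^ . . . ^ ^ ^ ^ = 8 differences

8


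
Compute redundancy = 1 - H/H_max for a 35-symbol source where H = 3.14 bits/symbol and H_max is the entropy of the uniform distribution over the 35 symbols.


H_max = log2(K) = log2(35) = 5.1293 bits/symbol. Redundancy = 1 - H/H_max = 1 - 3.14/5.1293 = 1 - 0.6122 = 0.3878

0.3878


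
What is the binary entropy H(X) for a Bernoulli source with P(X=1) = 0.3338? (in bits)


H = -p*log2(p) - (1-p)*log2(1-p). -0.3338*log2(0.3338) = 0.528387; -0.6662*log2(0.6662) = 0.390375. H = 0.528387 + 0.390375 = 0.9188

0.9188 bits


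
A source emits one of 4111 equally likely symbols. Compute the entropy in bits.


H = log2(n) = log2(4111) = 12.0053

12.0053 bits


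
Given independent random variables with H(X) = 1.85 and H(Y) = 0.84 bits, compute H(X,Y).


For independent variables, H(X,Y) = H(X) + H(Y) = 1.85 + 0.84 = 2.69

2.69 bits


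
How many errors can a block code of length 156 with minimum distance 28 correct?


Correction capability = floor((d-1)/2) = floor((28-1)/2) = 13

13 errors


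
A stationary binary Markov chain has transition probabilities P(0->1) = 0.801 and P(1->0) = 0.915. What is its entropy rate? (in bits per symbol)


Stationary distribution: pi_0 = p10/(p01+p10) = 0.5332, pi_1 = 0.4668. Entropy rate H' = pi_0*H(p01) + pi_1*H(p10) = 0.5332*0.7199 + 0.4668*0.4196 = 0.5797

0.5797 bits/symbol


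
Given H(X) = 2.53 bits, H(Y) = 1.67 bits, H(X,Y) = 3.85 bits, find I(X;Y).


I(X;Y) = H(X) + H(Y) - H(X,Y) = 2.53 + 1.67 - 3.85 = 0.35

0.35 bits


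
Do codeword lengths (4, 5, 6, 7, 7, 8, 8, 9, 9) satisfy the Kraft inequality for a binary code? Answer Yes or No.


Kraft sum = sum(2^(-l_i)) = 0.1367, need <= 1. Result: satisfied (a binary prefix-free code with these lengths exists)

Yes


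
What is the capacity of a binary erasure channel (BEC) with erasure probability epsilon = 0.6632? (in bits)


C = 1 - epsilon = 1 - 0.6632 = 0.3368

0.3368 bits


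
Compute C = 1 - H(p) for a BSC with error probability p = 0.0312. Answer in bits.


H(p) = -p*log2(p) - (1-p)*log2(1-p) = -0.0312*log2(0.0312) - 0.9688*log2(0.9688) = 0.156072 + 0.044302 = 0.2004. C = 1 - H(p) = 1 - 0.2004 = 0.7996

0.7996 bits


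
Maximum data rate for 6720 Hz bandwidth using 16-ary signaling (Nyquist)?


Rate = 2 * B * log2(M) = 2 * 6720 * 4.0 = 53760.0

53760.0 bps


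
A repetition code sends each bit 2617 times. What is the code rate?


Rate = k/n = 1/2617

1/2617


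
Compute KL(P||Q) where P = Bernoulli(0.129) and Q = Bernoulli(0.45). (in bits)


KL = p*log2(p/q) + (1-p)*log2((1-p)/(1-q)) = 0.129*log2(0.129/0.45) + 0.871*log2(0.871/0.55) = 0.3452

0.3452 bits


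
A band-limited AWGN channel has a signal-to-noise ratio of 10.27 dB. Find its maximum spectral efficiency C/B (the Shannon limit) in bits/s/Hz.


SNR_linear = 10^(10.27/10) = 10.6414; C/B = log2(1 + SNR_linear) = log2(1 + 10.6414) = 3.5412

3.5412 bits/s/Hz


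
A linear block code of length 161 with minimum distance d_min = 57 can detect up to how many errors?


Detection capability = d_min - 1 = 57 - 1 = 56

56 errors


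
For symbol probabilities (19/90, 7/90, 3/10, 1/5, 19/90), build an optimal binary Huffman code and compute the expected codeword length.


Huffman construction (repeatedly merge the two least-probable nodes; each merge adds 1 bit to every symbol beneath it): 7/90 + 1/5 = 5/18; 19/90 + 19/90 = 19/45; 5/18 + 3/10 = 26/45; 19/45 + 26/45 = 1. Resulting codeword lengths (in the order the probabilities were given): (2, 3, 2, 3, 2). L_avg = sum(p_i * l_i) = 19/90*2 + 7/90*3 + 3/10*2 + 1/5*3 + 19/90*2 = 41/18 = 2.2778

2.2778 bits


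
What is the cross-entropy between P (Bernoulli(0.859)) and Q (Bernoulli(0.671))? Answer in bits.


H(P,Q) = -p*log2(q) - (1-p)*log2(1-q). -0.859*log2(0.671) = 0.494454; -0.141*log2(0.329) = 0.226142. H(P,Q) = 0.494454 + 0.226142 = 0.7206

0.7206 bits


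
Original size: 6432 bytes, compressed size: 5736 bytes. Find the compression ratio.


Ratio = original / compressed = 6432 / 5736 = 1.1213

1.1213


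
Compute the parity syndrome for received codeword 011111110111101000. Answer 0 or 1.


Syndrome = XOR of all bits = 0 XOR 1 XOR 1 XOR 1 XOR 1 XOR 1 XOR 1 XOR 1 XOR 0 XOR 1 XOR 1 XOR 1 XOR 1 XOR 0 XOR 1 XOR 0 XOR 0 XOR 0 = 0

0


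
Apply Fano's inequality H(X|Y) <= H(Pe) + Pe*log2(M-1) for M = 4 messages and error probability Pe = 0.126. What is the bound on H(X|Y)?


H(Pe) = -Pe*log2(Pe) - (1-Pe)*log2(1-Pe) = -0.126*log2(0.126) - 0.874*log2(0.874) = 0.376552 + 0.169814 = 0.5464. Pe*log2(M-1) = 0.126*log2(3) = 0.199705. Bound = H(Pe) + Pe*log2(M-1) = 0.376552 + 0.169814 + 0.199705 = 0.7461

0.7461 bits


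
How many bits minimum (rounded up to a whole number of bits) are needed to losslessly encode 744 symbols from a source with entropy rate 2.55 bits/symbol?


Minimum bits >= n * H = 744 * 2.55 = 1897.2, rounded up to a whole number of bits = 1898

1898 bits


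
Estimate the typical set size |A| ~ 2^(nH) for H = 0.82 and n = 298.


log2|A_typical| = nH = 298 * 0.82 = 244.36, so |A_typical| ~ 2^244.36 = 3.628e+73

3.628e+73


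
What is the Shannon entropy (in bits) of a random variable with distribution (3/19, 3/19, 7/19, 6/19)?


H = -sum(p_i * log2(p_i)). Terms: -(3/19)*log2(3/19) = 0.420468; -(3/19)*log2(3/19) = 0.420468; -(7/19)*log2(7/19) = 0.530737; -(6/19)*log2(6/19) = 0.525147. H = 0.420468 + 0.420468 + 0.530737 + 0.525147 = 1.8968

1.8968 bits


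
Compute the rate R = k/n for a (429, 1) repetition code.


Rate = k/n = 1/429

1/429


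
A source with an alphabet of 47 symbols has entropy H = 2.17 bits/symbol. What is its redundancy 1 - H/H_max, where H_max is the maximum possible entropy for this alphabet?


H_max = log2(K) = log2(47) = 5.5546 bits/symbol. Redundancy = 1 - H/H_max = 1 - 2.17/5.5546 = 1 - 0.3907 = 0.6093

0.6093


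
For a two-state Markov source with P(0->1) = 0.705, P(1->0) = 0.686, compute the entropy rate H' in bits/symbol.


Stationary distribution: pi_0 = p10/(p01+p10) = 0.4932, pi_1 = 0.5068. Entropy rate H' = pi_0*H(p01) + pi_1*H(p10) = 0.4932*0.8751 + 0.5068*0.8977 = 0.8866

0.8866 bits/symbol


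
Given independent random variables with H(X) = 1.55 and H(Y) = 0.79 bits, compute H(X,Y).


For independent variables, H(X,Y) = H(X) + H(Y) = 1.55 + 0.79 = 2.34

2.34 bits


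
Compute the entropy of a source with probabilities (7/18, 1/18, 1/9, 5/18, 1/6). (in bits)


H = -sum(p_i * log2(p_i)). Terms: -(7/18)*log2(7/18) = 0.529888; -(1/18)*log2(1/18) = 0.231663; -(1/9)*log2(1/9) = 0.352214; -(5/18)*log2(5/18) = 0.513332; -(1/6)*log2(1/6) = 0.430827. H = 0.529888 + 0.231663 + 0.352214 + 0.513332 + 0.430827 = 2.0579

2.0579 bits


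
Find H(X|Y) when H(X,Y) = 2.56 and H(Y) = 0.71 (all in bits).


H(X|Y) = H(X,Y) - H(Y) = 2.56 - 0.71 = 1.85

1.85 bits


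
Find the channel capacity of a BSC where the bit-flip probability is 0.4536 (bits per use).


H(p) = -p*log2(p) - (1-p)*log2(1-p) = -0.4536*log2(0.4536) - 0.5464*log2(0.5464) = 0.517334 + 0.476445 = 0.9938. C = 1 - H(p) = 1 - 0.9938 = 0.0062

0.0062 bits


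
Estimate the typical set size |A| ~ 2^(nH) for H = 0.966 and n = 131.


log2|A_typical| = nH = 131 * 0.966 = 126.546, so |A_typical| ~ 2^126.546 = 1.242e+38

1.242e+38


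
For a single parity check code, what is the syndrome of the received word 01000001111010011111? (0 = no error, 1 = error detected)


Syndrome = XOR of all bits = 0 XOR 1 XOR 0 XOR 0 XOR 0 XOR 0 XOR 0 XOR 1 XOR 1 XOR 1 XOR 1 XOR 0 XOR 1 XOR 0 XOR 0 XOR 1 XOR 1 XOR 1 XOR 1 XOR 1 = 1

1


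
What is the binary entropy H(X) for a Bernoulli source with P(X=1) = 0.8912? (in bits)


H = -p*log2(p) - (1-p)*log2(1-p). -0.8912*log2(0.8912) = 0.148099; -0.1088*log2(0.1088) = 0.348187. H = 0.148099 + 0.348187 = 0.4963

0.4963 bits


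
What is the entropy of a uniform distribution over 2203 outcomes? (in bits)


H = log2(n) = log2(2203) = 11.1053

11.1053 bits


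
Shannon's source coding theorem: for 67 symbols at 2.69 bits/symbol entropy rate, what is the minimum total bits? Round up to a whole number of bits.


Minimum bits >= n * H = 67 * 2.69 = 180.23, rounded up to a whole number of bits = 181

181 bits


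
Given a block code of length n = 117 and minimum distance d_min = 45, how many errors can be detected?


Detection capability = d_min - 1 = 45 - 1 = 44

44 errors


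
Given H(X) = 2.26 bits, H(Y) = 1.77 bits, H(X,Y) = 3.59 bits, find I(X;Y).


I(X;Y) = H(X) + H(Y) - H(X,Y) = 2.26 + 1.77 - 3.59 = 0.44

0.44 bits


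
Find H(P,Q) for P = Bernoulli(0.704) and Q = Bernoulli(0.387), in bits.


H(P,Q) = -p*log2(q) - (1-p)*log2(1-q). -0.704*log2(0.387) = 0.964195; -0.296*log2(0.613) = 0.208988. H(P,Q) = 0.964195 + 0.208988 = 1.1732

1.1732 bits


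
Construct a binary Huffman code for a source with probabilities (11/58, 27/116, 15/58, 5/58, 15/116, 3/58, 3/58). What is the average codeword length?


Huffman construction (repeatedly merge the two least-probable nodes; each merge adds 1 bit to every symbol beneath it): 3/58 + 3/58 = 3/29; 5/58 + 3/29 = 11/58; 15/116 + 11/58 = 37/116; 11/58 + 27/116 = 49/116; 15/58 + 37/116 = 67/116; 49/116 + 67/116 = 1. Resulting codeword lengths (in the order the probabilities were given): (3, 2, 2, 3, 3, 4, 4). L_avg = sum(p_i * l_i) = 11/58*3 + 27/116*2 + 15/58*2 + 5/58*3 + 15/116*3 + 3/58*4 + 3/58*4 = 303/116 = 2.6121

2.6121 bits


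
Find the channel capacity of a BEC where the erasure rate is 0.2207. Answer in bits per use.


C = 1 - epsilon = 1 - 0.2207 = 0.7793

0.7793 bits


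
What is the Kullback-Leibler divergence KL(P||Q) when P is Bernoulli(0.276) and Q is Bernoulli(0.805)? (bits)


KL = p*log2(p/q) + (1-p)*log2((1-p)/(1-q)) = 0.276*log2(0.276/0.805) + 0.724*log2(0.724/0.195) = 0.9439

0.9439 bits


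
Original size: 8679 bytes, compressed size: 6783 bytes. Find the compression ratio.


Ratio = original / compressed = 8679 / 6783 = 1.2795

1.2795


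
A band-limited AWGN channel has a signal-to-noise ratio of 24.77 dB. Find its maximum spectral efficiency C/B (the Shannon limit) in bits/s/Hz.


SNR_linear = 10^(24.77/10) = 299.9163; C/B = log2(1 + SNR_linear) = log2(1 + 299.9163) = 8.2332

8.2332 bits/s/Hz


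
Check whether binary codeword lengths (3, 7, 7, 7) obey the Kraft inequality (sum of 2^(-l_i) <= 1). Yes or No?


Kraft sum = sum(2^(-l_i)) = 0.1484, need <= 1. Result: satisfied (a binary prefix-free code with these lengths exists)

Yes


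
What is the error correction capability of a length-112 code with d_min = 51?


Correction capability = floor((d-1)/2) = floor((51-1)/2) = 25

25 errors


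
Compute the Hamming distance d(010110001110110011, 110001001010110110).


Count differing positions: ^ . . ^ ^ ^ . . . ^ . . . . . ^ . ^ = 7 differences

7


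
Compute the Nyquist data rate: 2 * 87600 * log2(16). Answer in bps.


Rate = 2 * B * log2(M) = 2 * 87600 * 4.0 = 700800.0

700800.0 bps


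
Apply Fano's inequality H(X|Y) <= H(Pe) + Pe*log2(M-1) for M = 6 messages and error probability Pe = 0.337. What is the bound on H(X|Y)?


H(Pe) = -Pe*log2(Pe) - (1-Pe)*log2(1-Pe) = -0.337*log2(0.337) - 0.663*log2(0.663) = 0.528813 + 0.393105 = 0.9219. Pe*log2(M-1) = 0.337*log2(5) = 0.782490. Bound = H(Pe) + Pe*log2(M-1) = 0.528813 + 0.393105 + 0.782490 = 1.7044

1.7044 bits


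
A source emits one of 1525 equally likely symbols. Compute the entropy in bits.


H = log2(n) = log2(1525) = 10.5746

10.5746 bits


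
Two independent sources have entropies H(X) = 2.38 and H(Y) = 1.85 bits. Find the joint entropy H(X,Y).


For independent variables, H(X,Y) = H(X) + H(Y) = 2.38 + 1.85 = 4.23

4.23 bits


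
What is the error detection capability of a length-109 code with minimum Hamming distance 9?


Detection capability = d_min - 1 = 9 - 1 = 8

8 errors


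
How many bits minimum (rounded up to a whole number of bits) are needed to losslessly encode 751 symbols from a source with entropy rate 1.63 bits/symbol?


Minimum bits >= n * H = 751 * 1.63 = 1224.13, rounded up to a whole number of bits = 1225

1225 bits


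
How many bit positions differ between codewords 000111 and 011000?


Count differing positions: . ^ ^ ^ ^ ^ = 5 differences

5


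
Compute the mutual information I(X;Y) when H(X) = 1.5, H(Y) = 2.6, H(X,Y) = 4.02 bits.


I(X;Y) = H(X) + H(Y) - H(X,Y) = 1.5 + 2.6 - 4.02 = 0.08

0.08 bits


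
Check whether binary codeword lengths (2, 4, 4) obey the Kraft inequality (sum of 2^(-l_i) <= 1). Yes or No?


Kraft sum = sum(2^(-l_i)) = 0.375, need <= 1. Result: satisfied (a binary prefix-free code with these lengths exists)

Yes


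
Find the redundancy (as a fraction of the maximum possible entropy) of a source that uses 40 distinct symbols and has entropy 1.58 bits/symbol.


H_max = log2(K) = log2(40) = 5.3219 bits/symbol. Redundancy = 1 - H/H_max = 1 - 1.58/5.3219 = 1 - 0.2969 = 0.7031

0.7031


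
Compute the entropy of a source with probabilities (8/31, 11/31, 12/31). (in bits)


H = -sum(p_i * log2(p_i)). Terms: -(8/31)*log2(8/31) = 0.504309; -(11/31)*log2(11/31) = 0.530400; -(12/31)*log2(12/31) = 0.530026. H = 0.504309 + 0.530400 + 0.530026 = 1.5647

1.5647 bits


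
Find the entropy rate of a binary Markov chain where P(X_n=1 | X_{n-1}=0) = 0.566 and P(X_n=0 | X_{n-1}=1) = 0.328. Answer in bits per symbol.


Stationary distribution: pi_0 = p10/(p01+p10) = 0.3669, pi_1 = 0.6331. Entropy rate H' = pi_0*H(p01) + pi_1*H(p10) = 0.3669*0.9874 + 0.6331*0.9129 = 0.9402

0.9402 bits/symbol


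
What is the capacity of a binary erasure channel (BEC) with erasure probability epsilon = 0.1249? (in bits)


C = 1 - epsilon = 1 - 0.1249 = 0.8751

0.8751 bits


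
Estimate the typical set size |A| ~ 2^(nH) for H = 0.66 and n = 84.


log2|A_typical| = nH = 84 * 0.66 = 55.44, so |A_typical| ~ 2^55.44 = 4.888e+16

4.888e+16


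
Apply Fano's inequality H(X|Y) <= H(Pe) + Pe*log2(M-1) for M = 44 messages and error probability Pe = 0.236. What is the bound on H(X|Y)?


H(Pe) = -Pe*log2(Pe) - (1-Pe)*log2(1-Pe) = -0.236*log2(0.236) - 0.764*log2(0.764) = 0.491621 + 0.296704 = 0.7883. Pe*log2(M-1) = 0.236*log2(43) = 1.280598. Bound = H(Pe) + Pe*log2(M-1) = 0.491621 + 0.296704 + 1.280598 = 2.0689

2.0689 bits


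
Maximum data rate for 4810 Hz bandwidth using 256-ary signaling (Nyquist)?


Rate = 2 * B * log2(M) = 2 * 4810 * 8.0 = 76960.0

76960.0 bps


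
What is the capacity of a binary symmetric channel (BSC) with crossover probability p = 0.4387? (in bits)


H(p) = -p*log2(p) - (1-p)*log2(1-p) = -0.4387*log2(0.4387) - 0.5613*log2(0.5613) = 0.521480 + 0.467650 = 0.9891. C = 1 - H(p) = 1 - 0.9891 = 0.0109

0.0109 bits


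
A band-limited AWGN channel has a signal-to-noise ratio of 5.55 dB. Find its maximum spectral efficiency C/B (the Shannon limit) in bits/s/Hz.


SNR_linear = 10^(5.55/10) = 3.5892; C/B = log2(1 + SNR_linear) = log2(1 + 3.5892) = 2.1982

2.1982 bits/s/Hz


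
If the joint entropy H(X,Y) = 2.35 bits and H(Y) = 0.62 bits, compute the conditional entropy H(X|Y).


H(X|Y) = H(X,Y) - H(Y) = 2.35 - 0.62 = 1.73

1.73 bits


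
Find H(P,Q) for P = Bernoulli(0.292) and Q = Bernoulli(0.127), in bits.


H(P,Q) = -p*log2(q) - (1-p)*log2(1-q). -0.292*log2(0.127) = 0.869313; -0.708*log2(0.873) = 0.138730. H(P,Q) = 0.869313 + 0.138730 = 1.008

1.008 bits


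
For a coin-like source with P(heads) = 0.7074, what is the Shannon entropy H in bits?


H = -p*log2(p) - (1-p)*log2(1-p). -0.7074*log2(0.7074) = 0.353277; -0.2926*log2(0.2926) = 0.518779. H = 0.353277 + 0.518779 = 0.8721

0.8721 bits


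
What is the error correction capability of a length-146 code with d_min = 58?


Correction capability = floor((d-1)/2) = floor((58-1)/2) = 28

28 errors


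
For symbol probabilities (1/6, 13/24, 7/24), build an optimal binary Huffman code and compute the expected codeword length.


Huffman construction (repeatedly merge the two least-probable nodes; each merge adds 1 bit to every symbol beneath it): 1/6 + 7/24 = 11/24; 11/24 + 13/24 = 1. Resulting codeword lengths (in the order the probabilities were given): (2, 1, 2). L_avg = sum(p_i * l_i) = 1/6*2 + 13/24*1 + 7/24*2 = 35/24 = 1.4583

1.4583 bits
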